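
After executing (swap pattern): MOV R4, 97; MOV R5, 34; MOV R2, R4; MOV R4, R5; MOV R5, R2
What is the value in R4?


Register state trace (swap pattern):
  MOV R4, 97  → R4 = 97
  MOV R5, 34  → R5 = 34
  MOV R2, R4  → R2 = 97  (save R4)
  MOV R4, R5  → R4 = 34  (R4 gets R5's value)
  MOV R5, R2  → R5 = 97  (R5 gets saved value)
Final: R4 = 34

34


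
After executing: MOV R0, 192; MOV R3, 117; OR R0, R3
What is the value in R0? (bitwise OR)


Register state trace:
  MOV R0, 192  → R0 = 192 (0b11000000)
  MOV R3, 117  → R3 = 117 (0b01110101)
  OR R0, R3   → R0 = 192 OR 117 = 245 (0b11110101)
Final: R0 = 245

245


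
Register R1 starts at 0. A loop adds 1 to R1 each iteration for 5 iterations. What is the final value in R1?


Starting value: R1 = 0
  Iter 1: R1 = 0 + 1 = 1
  Iter 2: R1 = 1 + 1 = 2
  Iter 3: R1 = 2 + 1 = 3
  Iter 4: R1 = 3 + 1 = 4
  Iter 5: R1 = 4 + 1 = 5
Final: R1 = 5

5


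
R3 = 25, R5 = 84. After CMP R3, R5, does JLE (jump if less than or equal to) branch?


Trace:
  R3 = 25, R5 = 84
  CMP R3, R5  → compares 25 vs 84
  JLE checks: is 25 less than or equal to 84?
  25 < 84, so condition is true
Branch taken: Yes

Yes


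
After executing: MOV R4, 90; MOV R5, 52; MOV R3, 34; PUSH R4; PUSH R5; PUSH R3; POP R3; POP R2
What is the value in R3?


Stack trace (top is rightmost):
  MOV R4, 90  → R4 = 90
  MOV R5, 52  → R5 = 52
  MOV R3, 34  → R3 = 34
  PUSH R4  → stack: [90]
  PUSH R5  → stack: [90, 52]
  PUSH R3  → stack: [90, 52, 34]
  POP R3  → R3 = 34, stack: [90, 52]
  POP R2  → R2 = 52, stack: [90]
Final: R3 = 34

34


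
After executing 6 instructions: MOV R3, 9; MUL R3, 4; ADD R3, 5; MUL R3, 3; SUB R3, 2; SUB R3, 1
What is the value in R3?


Register state trace:
  MOV R3, 9  → R3 = 9
  MUL R3, 4  → R3 = 9 * 4 = 36
  ADD R3, 5  → R3 = 36 + 5 = 41
  MUL R3, 3  → R3 = 41 * 3 = 123
  SUB R3, 2  → R3 = 123 - 2 = 121
  SUB R3, 1  → R3 = 121 - 1 = 120
Final: R3 = 120

120


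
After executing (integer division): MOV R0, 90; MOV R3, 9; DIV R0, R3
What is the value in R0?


Register state trace:
  MOV R0, 90  → R0 = 90
  MOV R3, 9  → R3 = 9
  DIV R0, R3  → R0 = 90 // 9 = 10
Final: R0 = 10

10


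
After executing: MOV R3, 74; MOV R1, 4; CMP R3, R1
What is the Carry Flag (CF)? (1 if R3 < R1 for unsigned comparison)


Register state trace:
  MOV R3, 74  → R3 = 74
  MOV R1, 4  → R1 = 4
  CMP R3, R1  → unsigned 74 - 4: no borrow
  74 >= 4, so CF = 0
CF = 0

0


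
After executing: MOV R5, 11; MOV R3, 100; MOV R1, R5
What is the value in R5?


Register state trace:
  MOV R5, 11  → R5 = 11
  MOV R3, 100  → R3 = 100
  MOV R1, R5  → R1 = 11
Final: R5 = 11

11


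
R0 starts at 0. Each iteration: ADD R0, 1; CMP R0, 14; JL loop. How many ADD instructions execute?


Loop trace (R0 starts at 0, target 14, step 1):
  ADD #1: R0 = 0 + 1 = 1  → 1 < 14, loop
  ADD #2: R0 = 1 + 1 = 2  → 2 < 14, loop
  ADD #3: R0 = 2 + 1 = 3  → 3 < 14, loop
  ADD #4: R0 = 3 + 1 = 4  → 4 < 14, loop
  ADD #5: R0 = 4 + 1 = 5  → 5 < 14, loop
  ADD #6: R0 = 5 + 1 = 6  → 6 < 14, loop
  ADD #7: R0 = 6 + 1 = 7  → 7 < 14, loop
  ADD #8: R0 = 7 + 1 = 8  → 8 < 14, loop
  ADD #9: R0 = 8 + 1 = 9  → 9 < 14, loop
  ADD #10: R0 = 9 + 1 = 10  → 10 < 14, loop
  ADD #11: R0 = 10 + 1 = 11  → 11 < 14, loop
  ADD #12: R0 = 11 + 1 = 12  → 12 < 14, loop
  ADD #13: R0 = 12 + 1 = 13  → 13 < 14, loop
  ADD #14: R0 = 13 + 1 = 14  → 14 >= 14, exit
Total ADD instructions: 14

14


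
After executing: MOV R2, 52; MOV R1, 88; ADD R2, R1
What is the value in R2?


Register state trace:
  MOV R2, 52  → R2 = 52
  MOV R1, 88  → R1 = 88
  ADD R2, R1  → R2 = 52 + 88 = 140
Final: R2 = 140

140


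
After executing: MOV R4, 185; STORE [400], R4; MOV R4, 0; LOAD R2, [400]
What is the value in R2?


Register and memory trace:
  MOV R4, 185  → R4 = 185
  STORE [400], R4  → mem[400] = 185
  MOV R4, 0  → R4 = 0
  LOAD R2, [400]  → R2 = mem[400] = 185
Final: R2 = 185

185


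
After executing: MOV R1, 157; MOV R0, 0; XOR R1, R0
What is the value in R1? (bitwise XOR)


Register state trace:
  MOV R1, 157  → R1 = 157 (0b10011101)
  MOV R0, 0  → R0 = 0 (0b00000000)
  XOR R1, R0  → R1 = 157 XOR 0 = 157 (0b10011101)
Final: R1 = 157

157


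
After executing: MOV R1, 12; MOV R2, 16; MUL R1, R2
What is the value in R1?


Register state trace:
  MOV R1, 12  → R1 = 12
  MOV R2, 16  → R2 = 16
  MUL R1, R2  → R1 = 12 * 16 = 192
Final: R1 = 192

192


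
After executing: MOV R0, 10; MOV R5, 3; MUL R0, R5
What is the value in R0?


Register state trace:
  MOV R0, 10  → R0 = 10
  MOV R5, 3  → R5 = 3
  MUL R0, R5  → R0 = 10 * 3 = 30
Final: R0 = 30

30


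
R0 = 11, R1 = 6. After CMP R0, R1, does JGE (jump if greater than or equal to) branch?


Trace:
  R0 = 11, R1 = 6
  CMP R0, R1  → compares 11 vs 6
  JGE checks: is 11 greater than or equal to 6?
  11 > 6, so condition is true
Branch taken: Yes

Yes


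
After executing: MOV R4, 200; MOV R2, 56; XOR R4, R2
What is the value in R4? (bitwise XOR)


Register state trace:
  MOV R4, 200  → R4 = 200 (0b11001000)
  MOV R2, 56  → R2 = 56 (0b00111000)
  XOR R4, R2  → R4 = 200 XOR 56 = 240 (0b11110000)
Final: R4 = 240

240


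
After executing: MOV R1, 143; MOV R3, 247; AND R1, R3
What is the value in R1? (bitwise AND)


Register state trace:
  MOV R1, 143  → R1 = 143 (0b10001111)
  MOV R3, 247  → R3 = 247 (0b11110111)
  AND R1, R3  → R1 = 143 AND 247 = 135 (0b10000111)
Final: R1 = 135

135


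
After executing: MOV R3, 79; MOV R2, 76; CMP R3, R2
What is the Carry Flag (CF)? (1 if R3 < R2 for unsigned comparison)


Register state trace:
  MOV R3, 79  → R3 = 79
  MOV R2, 76  → R2 = 76
  CMP R3, R2  → unsigned 79 - 76: no borrow
  79 >= 76, so CF = 0
CF = 0

0


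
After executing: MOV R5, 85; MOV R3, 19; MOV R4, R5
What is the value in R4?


Register state trace:
  MOV R5, 85  → R5 = 85
  MOV R3, 19  → R3 = 19
  MOV R4, R5  → R4 = 85
Final: R4 = 85

85


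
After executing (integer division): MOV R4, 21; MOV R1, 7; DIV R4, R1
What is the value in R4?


Register state trace:
  MOV R4, 21  → R4 = 21
  MOV R1, 7  → R1 = 7
  DIV R4, R1  → R4 = 21 // 7 = 3
Final: R4 = 3

3


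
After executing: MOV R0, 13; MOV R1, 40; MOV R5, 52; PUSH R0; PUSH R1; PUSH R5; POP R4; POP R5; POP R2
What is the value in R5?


Stack trace (top is rightmost):
  MOV R0, 13  → R0 = 13
  MOV R1, 40  → R1 = 40
  MOV R5, 52  → R5 = 52
  PUSH R0  → stack: [13]
  PUSH R1  → stack: [13, 40]
  PUSH R5  → stack: [13, 40, 52]
  POP R4  → R4 = 52, stack: [13, 40]
  POP R5  → R5 = 40, stack: [13]
  POP R2  → R2 = 13, stack: []
Final: R5 = 40

40


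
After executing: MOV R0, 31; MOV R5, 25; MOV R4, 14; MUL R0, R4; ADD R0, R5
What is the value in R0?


Register state trace:
  MOV R0, 31  → R0 = 31
  MOV R5, 25  → R5 = 25
  MOV R4, 14  → R4 = 14
  MUL R0, R4  → R0 = 31 * 14 = 434
  ADD R0, R5  → R0 = 434 + 25 = 459
Final: R0 = 459

459


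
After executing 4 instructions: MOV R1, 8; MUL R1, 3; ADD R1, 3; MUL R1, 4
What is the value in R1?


Register state trace:
  MOV R1, 8  → R1 = 8
  MUL R1, 3  → R1 = 8 * 3 = 24
  ADD R1, 3  → R1 = 24 + 3 = 27
  MUL R1, 4  → R1 = 27 * 4 = 108
Final: R1 = 108

108


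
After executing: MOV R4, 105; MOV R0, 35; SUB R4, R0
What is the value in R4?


Register state trace:
  MOV R4, 105  → R4 = 105
  MOV R0, 35  → R0 = 35
  SUB R4, R0  → R4 = 105 - 35 = 70
Final: R4 = 70

70


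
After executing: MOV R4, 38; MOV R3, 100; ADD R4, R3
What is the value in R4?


Register state trace:
  MOV R4, 38  → R4 = 38
  MOV R3, 100  → R3 = 100
  ADD R4, R3  → R4 = 38 + 100 = 138
Final: R4 = 138

138


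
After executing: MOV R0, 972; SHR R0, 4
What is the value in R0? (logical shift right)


Register state trace:
  MOV R0, 972  → R0 = 972
  SHR R0, 4  → R0 = 972 >> 4 = 972 // 2^4 = 60
Final: R0 = 60

60


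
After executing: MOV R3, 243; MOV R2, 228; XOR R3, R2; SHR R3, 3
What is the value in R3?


Register state trace:
  MOV R3, 243  → R3 = 243 (0b11110011)
  MOV R2, 228  → R2 = 228 (0b11100100)
  XOR R3, R2  → R3 = 243 XOR 228 = 23 (0b00010111)
  SHR R3, 3  → R3 = 23 >> 3 = 2
Final: R3 = 2

2


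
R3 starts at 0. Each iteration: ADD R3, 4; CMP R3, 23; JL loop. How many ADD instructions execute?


Loop trace (R3 starts at 0, target 23, step 4):
  ADD #1: R3 = 0 + 4 = 4  → 4 < 23, loop
  ADD #2: R3 = 4 + 4 = 8  → 8 < 23, loop
  ADD #3: R3 = 8 + 4 = 12  → 12 < 23, loop
  ADD #4: R3 = 12 + 4 = 16  → 16 < 23, loop
  ADD #5: R3 = 16 + 4 = 20  → 20 < 23, loop
  ADD #6: R3 = 20 + 4 = 24  → 24 >= 23, exit
Total ADD instructions: 6

6


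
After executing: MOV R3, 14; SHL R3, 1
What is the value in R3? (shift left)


Register state trace:
  MOV R3, 14  → R3 = 14
  SHL R3, 1  → R3 = 14 << 1 = 14 * 2^1 = 28
Final: R3 = 28

28


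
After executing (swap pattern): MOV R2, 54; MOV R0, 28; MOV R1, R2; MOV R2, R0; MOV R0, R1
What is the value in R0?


Register state trace (swap pattern):
  MOV R2, 54  → R2 = 54
  MOV R0, 28  → R0 = 28
  MOV R1, R2  → R1 = 54  (save R2)
  MOV R2, R0  → R2 = 28  (R2 gets R0's value)
  MOV R0, R1  → R0 = 54  (R0 gets saved value)
Final: R0 = 54

54


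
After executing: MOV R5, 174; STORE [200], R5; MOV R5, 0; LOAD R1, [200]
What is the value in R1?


Register and memory trace:
  MOV R5, 174  → R5 = 174
  STORE [200], R5  → mem[200] = 174
  MOV R5, 0  → R5 = 0
  LOAD R1, [200]  → R1 = mem[200] = 174
Final: R1 = 174

174


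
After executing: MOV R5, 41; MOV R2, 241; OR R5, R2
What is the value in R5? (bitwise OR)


Register state trace:
  MOV R5, 41  → R5 = 41 (0b00101001)
  MOV R2, 241  → R2 = 241 (0b11110001)
  OR R5, R2   → R5 = 41 OR 241 = 249 (0b11111001)
Final: R5 = 249

249


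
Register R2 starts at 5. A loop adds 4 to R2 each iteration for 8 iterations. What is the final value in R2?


Starting value: R2 = 5
  Iter 1: R2 = 5 + 4 = 9
  Iter 2: R2 = 9 + 4 = 13
  Iter 3: R2 = 13 + 4 = 17
  Iter 4: R2 = 17 + 4 = 21
  Iter 5: R2 = 21 + 4 = 25
  Iter 6: R2 = 25 + 4 = 29
  Iter 7: R2 = 29 + 4 = 33
  Iter 8: R2 = 33 + 4 = 37
Final: R2 = 37

37


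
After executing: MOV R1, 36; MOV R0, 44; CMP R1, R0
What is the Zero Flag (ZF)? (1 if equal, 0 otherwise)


Register state trace:
  MOV R1, 36  → R1 = 36
  MOV R0, 44  → R0 = 44
  CMP R1, R0  → computes 36 - 44 = -8
  Result is nonzero, so values are not equal
ZF = 0

0


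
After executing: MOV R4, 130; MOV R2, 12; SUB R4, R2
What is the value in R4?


Register state trace:
  MOV R4, 130  → R4 = 130
  MOV R2, 12  → R2 = 12
  SUB R4, R2  → R4 = 130 - 12 = 118
Final: R4 = 118

118


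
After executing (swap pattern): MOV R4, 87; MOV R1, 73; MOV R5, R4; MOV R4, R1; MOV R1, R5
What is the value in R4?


Register state trace (swap pattern):
  MOV R4, 87  → R4 = 87
  MOV R1, 73  → R1 = 73
  MOV R5, R4  → R5 = 87  (save R4)
  MOV R4, R1  → R4 = 73  (R4 gets R1's value)
  MOV R1, R5  → R1 = 87  (R1 gets saved value)
Final: R4 = 73

73


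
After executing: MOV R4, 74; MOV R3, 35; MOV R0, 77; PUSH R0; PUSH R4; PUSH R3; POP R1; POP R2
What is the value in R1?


Stack trace (top is rightmost):
  MOV R4, 74  → R4 = 74
  MOV R3, 35  → R3 = 35
  MOV R0, 77  → R0 = 77
  PUSH R0  → stack: [77]
  PUSH R4  → stack: [77, 74]
  PUSH R3  → stack: [77, 74, 35]
  POP R1  → R1 = 35, stack: [77, 74]
  POP R2  → R2 = 74, stack: [77]
Final: R1 = 35

35


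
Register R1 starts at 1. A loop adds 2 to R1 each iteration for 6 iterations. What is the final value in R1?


Starting value: R1 = 1
  Iter 1: R1 = 1 + 2 = 3
  Iter 2: R1 = 3 + 2 = 5
  Iter 3: R1 = 5 + 2 = 7
  Iter 4: R1 = 7 + 2 = 9
  Iter 5: R1 = 9 + 2 = 11
  Iter 6: R1 = 11 + 2 = 13
Final: R1 = 13

13


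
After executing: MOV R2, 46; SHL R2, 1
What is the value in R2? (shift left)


Register state trace:
  MOV R2, 46  → R2 = 46
  SHL R2, 1  → R2 = 46 << 1 = 46 * 2^1 = 92
Final: R2 = 92

92


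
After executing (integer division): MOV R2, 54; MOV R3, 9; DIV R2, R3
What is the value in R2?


Register state trace:
  MOV R2, 54  → R2 = 54
  MOV R3, 9  → R3 = 9
  DIV R2, R3  → R2 = 54 // 9 = 6
Final: R2 = 6

6


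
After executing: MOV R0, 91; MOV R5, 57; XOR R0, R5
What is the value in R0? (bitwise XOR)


Register state trace:
  MOV R0, 91  → R0 = 91 (0b01011011)
  MOV R5, 57  → R5 = 57 (0b00111001)
  XOR R0, R5  → R0 = 91 XOR 57 = 98 (0b01100010)
Final: R0 = 98

98


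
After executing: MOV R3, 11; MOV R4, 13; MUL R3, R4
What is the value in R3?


Register state trace:
  MOV R3, 11  → R3 = 11
  MOV R4, 13  → R4 = 13
  MUL R3, R4  → R3 = 11 * 13 = 143
Final: R3 = 143

143


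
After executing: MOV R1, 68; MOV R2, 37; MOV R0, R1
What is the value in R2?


Register state trace:
  MOV R1, 68  → R1 = 68
  MOV R2, 37  → R2 = 37
  MOV R0, R1  → R0 = 68
Final: R2 = 37

37


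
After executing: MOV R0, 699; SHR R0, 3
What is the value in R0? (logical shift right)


Register state trace:
  MOV R0, 699  → R0 = 699
  SHR R0, 3  → R0 = 699 >> 3 = 699 // 2^3 = 87
Final: R0 = 87

87


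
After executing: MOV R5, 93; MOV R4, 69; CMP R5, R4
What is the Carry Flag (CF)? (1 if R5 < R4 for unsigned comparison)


Register state trace:
  MOV R5, 93  → R5 = 93
  MOV R4, 69  → R4 = 69
  CMP R5, R4  → unsigned 93 - 69: no borrow
  93 >= 69, so CF = 0
CF = 0

0


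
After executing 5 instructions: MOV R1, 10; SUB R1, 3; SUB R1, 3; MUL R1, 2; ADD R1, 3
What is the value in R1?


Register state trace:
  MOV R1, 10  → R1 = 10
  SUB R1, 3  → R1 = 10 - 3 = 7
  SUB R1, 3  → R1 = 7 - 3 = 4
  MUL R1, 2  → R1 = 4 * 2 = 8
  ADD R1, 3  → R1 = 8 + 3 = 11
Final: R1 = 11

11


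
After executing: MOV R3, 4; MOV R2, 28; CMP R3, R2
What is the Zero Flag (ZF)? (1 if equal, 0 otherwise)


Register state trace:
  MOV R3, 4  → R3 = 4
  MOV R2, 28  → R2 = 28
  CMP R3, R2  → computes 4 - 28 = -24
  Result is nonzero, so values are not equal
ZF = 0

0


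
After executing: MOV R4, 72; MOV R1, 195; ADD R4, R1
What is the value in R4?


Register state trace:
  MOV R4, 72  → R4 = 72
  MOV R1, 195  → R1 = 195
  ADD R4, R1  → R4 = 72 + 195 = 267
Final: R4 = 267

267


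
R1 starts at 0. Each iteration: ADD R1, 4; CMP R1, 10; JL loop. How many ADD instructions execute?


Loop trace (R1 starts at 0, target 10, step 4):
  ADD #1: R1 = 0 + 4 = 4  → 4 < 10, loop
  ADD #2: R1 = 4 + 4 = 8  → 8 < 10, loop
  ADD #3: R1 = 8 + 4 = 12  → 12 >= 10, exit
Total ADD instructions: 3

3


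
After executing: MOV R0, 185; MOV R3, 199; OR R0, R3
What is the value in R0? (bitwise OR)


Register state trace:
  MOV R0, 185  → R0 = 185 (0b10111001)
  MOV R3, 199  → R3 = 199 (0b11000111)
  OR R0, R3   → R0 = 185 OR 199 = 255 (0b11111111)
Final: R0 = 255

255


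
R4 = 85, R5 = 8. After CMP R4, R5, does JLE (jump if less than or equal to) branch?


Trace:
  R4 = 85, R5 = 8
  CMP R4, R5  → compares 85 vs 8
  JLE checks: is 85 less than or equal to 8?
  85 > 8, so condition is false
Branch taken: No

No


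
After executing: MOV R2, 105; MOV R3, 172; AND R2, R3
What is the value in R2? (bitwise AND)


Register state trace:
  MOV R2, 105  → R2 = 105 (0b01101001)
  MOV R3, 172  → R3 = 172 (0b10101100)
  AND R2, R3  → R2 = 105 AND 172 = 40 (0b00101000)
Final: R2 = 40

40


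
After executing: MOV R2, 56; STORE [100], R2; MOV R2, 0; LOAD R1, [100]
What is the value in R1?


Register and memory trace:
  MOV R2, 56  → R2 = 56
  STORE [100], R2  → mem[100] = 56
  MOV R2, 0  → R2 = 0
  LOAD R1, [100]  → R1 = mem[100] = 56
Final: R1 = 56

56


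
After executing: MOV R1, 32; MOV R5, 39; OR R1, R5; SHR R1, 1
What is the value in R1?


Register state trace:
  MOV R1, 32  → R1 = 32 (0b00100000)
  MOV R5, 39  → R5 = 39 (0b00100111)
  OR R1, R5  → R1 = 32 OR 39 = 39 (0b00100111)
  SHR R1, 1  → R1 = 39 >> 1 = 19
Final: R1 = 19

19


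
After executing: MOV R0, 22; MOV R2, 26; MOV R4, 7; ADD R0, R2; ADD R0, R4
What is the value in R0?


Register state trace:
  MOV R0, 22  → R0 = 22
  MOV R2, 26  → R2 = 26
  MOV R4, 7  → R4 = 7
  ADD R0, R2  → R0 = 22 + 26 = 48
  ADD R0, R4  → R0 = 48 + 7 = 55
Final: R0 = 55

55


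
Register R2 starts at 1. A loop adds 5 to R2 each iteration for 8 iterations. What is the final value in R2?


Starting value: R2 = 1
  Iter 1: R2 = 1 + 5 = 6
  Iter 2: R2 = 6 + 5 = 11
  Iter 3: R2 = 11 + 5 = 16
  Iter 4: R2 = 16 + 5 = 21
  Iter 5: R2 = 21 + 5 = 26
  Iter 6: R2 = 26 + 5 = 31
  Iter 7: R2 = 31 + 5 = 36
  Iter 8: R2 = 36 + 5 = 41
Final: R2 = 41

41


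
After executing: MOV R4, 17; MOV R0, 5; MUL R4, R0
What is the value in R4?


Register state trace:
  MOV R4, 17  → R4 = 17
  MOV R0, 5  → R0 = 5
  MUL R4, R0  → R4 = 17 * 5 = 85
Final: R4 = 85

85


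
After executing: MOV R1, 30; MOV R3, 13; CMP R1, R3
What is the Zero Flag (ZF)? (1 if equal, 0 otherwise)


Register state trace:
  MOV R1, 30  → R1 = 30
  MOV R3, 13  → R3 = 13
  CMP R1, R3  → computes 30 - 13 = 17
  Result is nonzero, so values are not equal
ZF = 0

0


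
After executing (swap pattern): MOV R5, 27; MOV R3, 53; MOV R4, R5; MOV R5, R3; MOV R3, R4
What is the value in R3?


Register state trace (swap pattern):
  MOV R5, 27  → R5 = 27
  MOV R3, 53  → R3 = 53
  MOV R4, R5  → R4 = 27  (save R5)
  MOV R5, R3  → R5 = 53  (R5 gets R3's value)
  MOV R3, R4  → R3 = 27  (R3 gets saved value)
Final: R3 = 27

27


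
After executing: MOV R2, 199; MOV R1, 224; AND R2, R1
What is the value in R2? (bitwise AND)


Register state trace:
  MOV R2, 199  → R2 = 199 (0b11000111)
  MOV R1, 224  → R1 = 224 (0b11100000)
  AND R2, R1  → R2 = 199 AND 224 = 192 (0b11000000)
Final: R2 = 192

192


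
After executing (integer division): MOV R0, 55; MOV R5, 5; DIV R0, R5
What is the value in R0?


Register state trace:
  MOV R0, 55  → R0 = 55
  MOV R5, 5  → R5 = 5
  DIV R0, R5  → R0 = 55 // 5 = 11
Final: R0 = 11

11


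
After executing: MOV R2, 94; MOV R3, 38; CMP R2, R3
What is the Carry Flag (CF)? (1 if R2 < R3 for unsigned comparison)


Register state trace:
  MOV R2, 94  → R2 = 94
  MOV R3, 38  → R3 = 38
  CMP R2, R3  → unsigned 94 - 38: no borrow
  94 >= 38, so CF = 0
CF = 0

0


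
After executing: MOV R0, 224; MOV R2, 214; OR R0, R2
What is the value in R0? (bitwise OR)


Register state trace:
  MOV R0, 224  → R0 = 224 (0b11100000)
  MOV R2, 214  → R2 = 214 (0b11010110)
  OR R0, R2   → R0 = 224 OR 214 = 246 (0b11110110)
Final: R0 = 246

246


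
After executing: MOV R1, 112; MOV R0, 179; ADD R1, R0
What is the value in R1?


Register state trace:
  MOV R1, 112  → R1 = 112
  MOV R0, 179  → R0 = 179
  ADD R1, R0  → R1 = 112 + 179 = 291
Final: R1 = 291

291


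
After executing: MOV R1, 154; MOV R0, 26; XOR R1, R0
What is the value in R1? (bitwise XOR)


Register state trace:
  MOV R1, 154  → R1 = 154 (0b10011010)
  MOV R0, 26  → R0 = 26 (0b00011010)
  XOR R1, R0  → R1 = 154 XOR 26 = 128 (0b10000000)
Final: R1 = 128

128


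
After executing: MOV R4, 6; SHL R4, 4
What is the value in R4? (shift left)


Register state trace:
  MOV R4, 6  → R4 = 6
  SHL R4, 4  → R4 = 6 << 4 = 6 * 2^4 = 96
Final: R4 = 96

96


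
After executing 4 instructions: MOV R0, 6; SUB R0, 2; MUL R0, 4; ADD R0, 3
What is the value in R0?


Register state trace:
  MOV R0, 6  → R0 = 6
  SUB R0, 2  → R0 = 6 - 2 = 4
  MUL R0, 4  → R0 = 4 * 4 = 16
  ADD R0, 3  → R0 = 16 + 3 = 19
Final: R0 = 19

19


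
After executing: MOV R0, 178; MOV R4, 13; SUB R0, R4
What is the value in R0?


Register state trace:
  MOV R0, 178  → R0 = 178
  MOV R4, 13  → R4 = 13
  SUB R0, R4  → R0 = 178 - 13 = 165
Final: R0 = 165

165


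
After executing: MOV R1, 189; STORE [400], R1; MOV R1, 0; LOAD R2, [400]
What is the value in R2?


Register and memory trace:
  MOV R1, 189  → R1 = 189
  STORE [400], R1  → mem[400] = 189
  MOV R1, 0  → R1 = 0
  LOAD R2, [400]  → R2 = mem[400] = 189
Final: R2 = 189

189


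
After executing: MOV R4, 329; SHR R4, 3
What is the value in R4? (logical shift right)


Register state trace:
  MOV R4, 329  → R4 = 329
  SHR R4, 3  → R4 = 329 >> 3 = 329 // 2^3 = 41
Final: R4 = 41

41


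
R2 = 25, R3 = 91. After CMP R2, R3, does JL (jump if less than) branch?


Trace:
  R2 = 25, R3 = 91
  CMP R2, R3  → compares 25 vs 91
  JL checks: is 25 less than 91?
  25 < 91, so condition is true
Branch taken: Yes

Yes


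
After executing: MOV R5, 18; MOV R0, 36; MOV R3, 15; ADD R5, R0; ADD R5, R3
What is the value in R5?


Register state trace:
  MOV R5, 18  → R5 = 18
  MOV R0, 36  → R0 = 36
  MOV R3, 15  → R3 = 15
  ADD R5, R0  → R5 = 18 + 36 = 54
  ADD R5, R3  → R5 = 54 + 15 = 69
Final: R5 = 69

69


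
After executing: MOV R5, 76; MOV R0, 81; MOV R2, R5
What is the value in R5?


Register state trace:
  MOV R5, 76  → R5 = 76
  MOV R0, 81  → R0 = 81
  MOV R2, R5  → R2 = 76
Final: R5 = 76

76


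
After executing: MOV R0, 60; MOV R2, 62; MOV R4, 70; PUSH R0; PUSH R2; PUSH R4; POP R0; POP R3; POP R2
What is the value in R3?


Stack trace (top is rightmost):
  MOV R0, 60  → R0 = 60
  MOV R2, 62  → R2 = 62
  MOV R4, 70  → R4 = 70
  PUSH R0  → stack: [60]
  PUSH R2  → stack: [60, 62]
  PUSH R4  → stack: [60, 62, 70]
  POP R0  → R0 = 70, stack: [60, 62]
  POP R3  → R3 = 62, stack: [60]
  POP R2  → R2 = 60, stack: []
Final: R3 = 62

62


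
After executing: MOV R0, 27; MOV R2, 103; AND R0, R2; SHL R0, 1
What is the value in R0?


Register state trace:
  MOV R0, 27  → R0 = 27 (0b00011011)
  MOV R2, 103  → R2 = 103 (0b01100111)
  AND R0, R2  → R0 = 27 AND 103 = 3 (0b00000011)
  SHL R0, 1  → R0 = 3 << 1 = 6
Final: R0 = 6

6


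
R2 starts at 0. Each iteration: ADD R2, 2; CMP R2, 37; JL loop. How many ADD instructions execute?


Loop trace (R2 starts at 0, target 37, step 2):
  ADD #1: R2 = 0 + 2 = 2  → 2 < 37, loop
  ADD #2: R2 = 2 + 2 = 4  → 4 < 37, loop
  ADD #3: R2 = 4 + 2 = 6  → 6 < 37, loop
  ADD #4: R2 = 6 + 2 = 8  → 8 < 37, loop
  ADD #5: R2 = 8 + 2 = 10  → 10 < 37, loop
  ADD #6: R2 = 10 + 2 = 12  → 12 < 37, loop
  ADD #7: R2 = 12 + 2 = 14  → 14 < 37, loop
  ADD #8: R2 = 14 + 2 = 16  → 16 < 37, loop
  ADD #9: R2 = 16 + 2 = 18  → 18 < 37, loop
  ADD #10: R2 = 18 + 2 = 20  → 20 < 37, loop
  ADD #11: R2 = 20 + 2 = 22  → 22 < 37, loop
  ADD #12: R2 = 22 + 2 = 24  → 24 < 37, loop
  ADD #13: R2 = 24 + 2 = 26  → 26 < 37, loop
  ADD #14: R2 = 26 + 2 = 28  → 28 < 37, loop
  ADD #15: R2 = 28 + 2 = 30  → 30 < 37, loop
  ADD #16: R2 = 30 + 2 = 32  → 32 < 37, loop
  ADD #17: R2 = 32 + 2 = 34  → 34 < 37, loop
  ADD #18: R2 = 34 + 2 = 36  → 36 < 37, loop
  ADD #19: R2 = 36 + 2 = 38  → 38 >= 37, exit
Total ADD instructions: 19

19


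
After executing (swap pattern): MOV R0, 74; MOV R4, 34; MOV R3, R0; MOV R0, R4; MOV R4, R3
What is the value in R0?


Register state trace (swap pattern):
  MOV R0, 74  → R0 = 74
  MOV R4, 34  → R4 = 34
  MOV R3, R0  → R3 = 74  (save R0)
  MOV R0, R4  → R0 = 34  (R0 gets R4's value)
  MOV R4, R3  → R4 = 74  (R4 gets saved value)
Final: R0 = 34

34


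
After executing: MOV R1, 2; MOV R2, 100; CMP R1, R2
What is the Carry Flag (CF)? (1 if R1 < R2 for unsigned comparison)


Register state trace:
  MOV R1, 2  → R1 = 2
  MOV R2, 100  → R2 = 100
  CMP R1, R2  → unsigned 2 - 100: borrow occurs
  2 < 100, so CF = 1
CF = 1

1


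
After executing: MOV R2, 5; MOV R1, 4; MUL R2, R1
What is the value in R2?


Register state trace:
  MOV R2, 5  → R2 = 5
  MOV R1, 4  → R1 = 4
  MUL R2, R1  → R2 = 5 * 4 = 20
Final: R2 = 20

20


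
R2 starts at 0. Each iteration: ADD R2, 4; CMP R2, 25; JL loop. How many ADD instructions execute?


Loop trace (R2 starts at 0, target 25, step 4):
  ADD #1: R2 = 0 + 4 = 4  → 4 < 25, loop
  ADD #2: R2 = 4 + 4 = 8  → 8 < 25, loop
  ADD #3: R2 = 8 + 4 = 12  → 12 < 25, loop
  ADD #4: R2 = 12 + 4 = 16  → 16 < 25, loop
  ADD #5: R2 = 16 + 4 = 20  → 20 < 25, loop
  ADD #6: R2 = 20 + 4 = 24  → 24 < 25, loop
  ADD #7: R2 = 24 + 4 = 28  → 28 >= 25, exit
Total ADD instructions: 7

7


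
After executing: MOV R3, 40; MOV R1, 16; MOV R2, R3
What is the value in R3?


Register state trace:
  MOV R3, 40  → R3 = 40
  MOV R1, 16  → R1 = 16
  MOV R2, R3  → R2 = 40
Final: R3 = 40

40


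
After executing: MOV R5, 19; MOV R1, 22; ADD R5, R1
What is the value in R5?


Register state trace:
  MOV R5, 19  → R5 = 19
  MOV R1, 22  → R1 = 22
  ADD R5, R1  → R5 = 19 + 22 = 41
Final: R5 = 41

41


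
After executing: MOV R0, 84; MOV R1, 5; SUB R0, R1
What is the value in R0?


Register state trace:
  MOV R0, 84  → R0 = 84
  MOV R1, 5  → R1 = 5
  SUB R0, R1  → R0 = 84 - 5 = 79
Final: R0 = 79

79


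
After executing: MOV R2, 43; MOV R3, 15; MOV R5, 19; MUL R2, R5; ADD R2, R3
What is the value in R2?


Register state trace:
  MOV R2, 43  → R2 = 43
  MOV R3, 15  → R3 = 15
  MOV R5, 19  → R5 = 19
  MUL R2, R5  → R2 = 43 * 19 = 817
  ADD R2, R3  → R2 = 817 + 15 = 832
Final: R2 = 832

832


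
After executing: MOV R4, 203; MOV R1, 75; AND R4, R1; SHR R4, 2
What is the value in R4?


Register state trace:
  MOV R4, 203  → R4 = 203 (0b11001011)
  MOV R1, 75  → R1 = 75 (0b01001011)
  AND R4, R1  → R4 = 203 AND 75 = 75 (0b01001011)
  SHR R4, 2  → R4 = 75 >> 2 = 18
Final: R4 = 18

18


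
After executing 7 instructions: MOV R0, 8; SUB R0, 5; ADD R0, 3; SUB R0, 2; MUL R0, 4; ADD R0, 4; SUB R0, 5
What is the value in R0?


Register state trace:
  MOV R0, 8  → R0 = 8
  SUB R0, 5  → R0 = 8 - 5 = 3
  ADD R0, 3  → R0 = 3 + 3 = 6
  SUB R0, 2  → R0 = 6 - 2 = 4
  MUL R0, 4  → R0 = 4 * 4 = 16
  ADD R0, 4  → R0 = 16 + 4 = 20
  SUB R0, 5  → R0 = 20 - 5 = 15
Final: R0 = 15

15


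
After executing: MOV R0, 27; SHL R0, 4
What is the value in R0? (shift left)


Register state trace:
  MOV R0, 27  → R0 = 27
  SHL R0, 4  → R0 = 27 << 4 = 27 * 2^4 = 432
Final: R0 = 432

432


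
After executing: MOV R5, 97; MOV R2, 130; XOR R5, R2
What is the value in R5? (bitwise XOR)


Register state trace:
  MOV R5, 97  → R5 = 97 (0b01100001)
  MOV R2, 130  → R2 = 130 (0b10000010)
  XOR R5, R2  → R5 = 97 XOR 130 = 227 (0b11100011)
Final: R5 = 227

227


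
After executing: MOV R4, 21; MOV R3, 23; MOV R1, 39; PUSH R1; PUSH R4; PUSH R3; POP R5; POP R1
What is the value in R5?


Stack trace (top is rightmost):
  MOV R4, 21  → R4 = 21
  MOV R3, 23  → R3 = 23
  MOV R1, 39  → R1 = 39
  PUSH R1  → stack: [39]
  PUSH R4  → stack: [39, 21]
  PUSH R3  → stack: [39, 21, 23]
  POP R5  → R5 = 23, stack: [39, 21]
  POP R1  → R1 = 21, stack: [39]
Final: R5 = 23

23


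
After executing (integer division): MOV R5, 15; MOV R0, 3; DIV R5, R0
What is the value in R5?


Register state trace:
  MOV R5, 15  → R5 = 15
  MOV R0, 3  → R0 = 3
  DIV R5, R0  → R5 = 15 // 3 = 5
Final: R5 = 5

5


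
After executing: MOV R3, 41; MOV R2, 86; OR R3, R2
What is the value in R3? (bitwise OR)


Register state trace:
  MOV R3, 41  → R3 = 41 (0b00101001)
  MOV R2, 86  → R2 = 86 (0b01010110)
  OR R3, R2   → R3 = 41 OR 86 = 127 (0b01111111)
Final: R3 = 127

127


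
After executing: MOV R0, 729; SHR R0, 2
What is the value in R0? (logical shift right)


Register state trace:
  MOV R0, 729  → R0 = 729
  SHR R0, 2  → R0 = 729 >> 2 = 729 // 2^2 = 182
Final: R0 = 182

182


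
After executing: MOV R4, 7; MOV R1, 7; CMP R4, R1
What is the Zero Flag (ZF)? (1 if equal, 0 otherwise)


Register state trace:
  MOV R4, 7  → R4 = 7
  MOV R1, 7  → R1 = 7
  CMP R4, R1  → computes 7 - 7 = 0
  Result is zero, so values are equal
ZF = 1

1


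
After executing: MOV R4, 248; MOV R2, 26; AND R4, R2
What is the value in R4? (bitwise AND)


Register state trace:
  MOV R4, 248  → R4 = 248 (0b11111000)
  MOV R2, 26  → R2 = 26 (0b00011010)
  AND R4, R2  → R4 = 248 AND 26 = 24 (0b00011000)
Final: R4 = 24

24


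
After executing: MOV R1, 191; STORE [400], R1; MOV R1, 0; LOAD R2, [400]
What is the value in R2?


Register and memory trace:
  MOV R1, 191  → R1 = 191
  STORE [400], R1  → mem[400] = 191
  MOV R1, 0  → R1 = 0
  LOAD R2, [400]  → R2 = mem[400] = 191
Final: R2 = 191

191


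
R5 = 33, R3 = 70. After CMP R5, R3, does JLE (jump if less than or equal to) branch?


Trace:
  R5 = 33, R3 = 70
  CMP R5, R3  → compares 33 vs 70
  JLE checks: is 33 less than or equal to 70?
  33 < 70, so condition is true
Branch taken: Yes

Yes


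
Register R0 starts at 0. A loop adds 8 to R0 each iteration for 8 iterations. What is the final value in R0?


Starting value: R0 = 0
  Iter 1: R0 = 0 + 8 = 8
  Iter 2: R0 = 8 + 8 = 16
  Iter 3: R0 = 16 + 8 = 24
  Iter 4: R0 = 24 + 8 = 32
  Iter 5: R0 = 32 + 8 = 40
  Iter 6: R0 = 40 + 8 = 48
  Iter 7: R0 = 48 + 8 = 56
  Iter 8: R0 = 56 + 8 = 64
Final: R0 = 64

64


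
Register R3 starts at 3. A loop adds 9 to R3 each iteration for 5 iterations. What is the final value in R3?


Starting value: R3 = 3
  Iter 1: R3 = 3 + 9 = 12
  Iter 2: R3 = 12 + 9 = 21
  Iter 3: R3 = 21 + 9 = 30
  Iter 4: R3 = 30 + 9 = 39
  Iter 5: R3 = 39 + 9 = 48
Final: R3 = 48

48


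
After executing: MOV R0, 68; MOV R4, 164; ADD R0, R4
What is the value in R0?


Register state trace:
  MOV R0, 68  → R0 = 68
  MOV R4, 164  → R4 = 164
  ADD R0, R4  → R0 = 68 + 164 = 232
Final: R0 = 232

232


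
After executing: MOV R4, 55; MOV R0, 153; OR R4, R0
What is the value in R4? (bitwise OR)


Register state trace:
  MOV R4, 55  → R4 = 55 (0b00110111)
  MOV R0, 153  → R0 = 153 (0b10011001)
  OR R4, R0   → R4 = 55 OR 153 = 191 (0b10111111)
Final: R4 = 191

191


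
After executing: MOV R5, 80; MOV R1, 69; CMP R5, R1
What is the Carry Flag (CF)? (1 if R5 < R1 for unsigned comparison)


Register state trace:
  MOV R5, 80  → R5 = 80
  MOV R1, 69  → R1 = 69
  CMP R5, R1  → unsigned 80 - 69: no borrow
  80 >= 69, so CF = 0
CF = 0

0


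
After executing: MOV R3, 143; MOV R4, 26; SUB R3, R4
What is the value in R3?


Register state trace:
  MOV R3, 143  → R3 = 143
  MOV R4, 26  → R4 = 26
  SUB R3, R4  → R3 = 143 - 26 = 117
Final: R3 = 117

117


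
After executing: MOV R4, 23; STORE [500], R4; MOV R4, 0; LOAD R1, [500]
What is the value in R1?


Register and memory trace:
  MOV R4, 23  → R4 = 23
  STORE [500], R4  → mem[500] = 23
  MOV R4, 0  → R4 = 0
  LOAD R1, [500]  → R1 = mem[500] = 23
Final: R1 = 23

23


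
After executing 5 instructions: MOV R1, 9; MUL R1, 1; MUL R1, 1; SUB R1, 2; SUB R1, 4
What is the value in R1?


Register state trace:
  MOV R1, 9  → R1 = 9
  MUL R1, 1  → R1 = 9 * 1 = 9
  MUL R1, 1  → R1 = 9 * 1 = 9
  SUB R1, 2  → R1 = 9 - 2 = 7
  SUB R1, 4  → R1 = 7 - 4 = 3
Final: R1 = 3

3


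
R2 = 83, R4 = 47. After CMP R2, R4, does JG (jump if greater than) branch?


Trace:
  R2 = 83, R4 = 47
  CMP R2, R4  → compares 83 vs 47
  JG checks: is 83 greater than 47?
  83 > 47, so condition is true
Branch taken: Yes

Yes


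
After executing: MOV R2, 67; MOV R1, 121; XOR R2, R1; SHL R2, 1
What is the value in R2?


Register state trace:
  MOV R2, 67  → R2 = 67 (0b01000011)
  MOV R1, 121  → R1 = 121 (0b01111001)
  XOR R2, R1  → R2 = 67 XOR 121 = 58 (0b00111010)
  SHL R2, 1  → R2 = 58 << 1 = 116
Final: R2 = 116

116


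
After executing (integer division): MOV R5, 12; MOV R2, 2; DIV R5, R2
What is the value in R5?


Register state trace:
  MOV R5, 12  → R5 = 12
  MOV R2, 2  → R2 = 2
  DIV R5, R2  → R5 = 12 // 2 = 6
Final: R5 = 6

6


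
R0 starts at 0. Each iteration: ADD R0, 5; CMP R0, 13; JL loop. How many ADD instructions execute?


Loop trace (R0 starts at 0, target 13, step 5):
  ADD #1: R0 = 0 + 5 = 5  → 5 < 13, loop
  ADD #2: R0 = 5 + 5 = 10  → 10 < 13, loop
  ADD #3: R0 = 10 + 5 = 15  → 15 >= 13, exit
Total ADD instructions: 3

3


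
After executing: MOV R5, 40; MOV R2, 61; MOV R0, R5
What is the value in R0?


Register state trace:
  MOV R5, 40  → R5 = 40
  MOV R2, 61  → R2 = 61
  MOV R0, R5  → R0 = 40
Final: R0 = 40

40


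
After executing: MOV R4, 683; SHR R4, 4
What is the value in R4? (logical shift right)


Register state trace:
  MOV R4, 683  → R4 = 683
  SHR R4, 4  → R4 = 683 >> 4 = 683 // 2^4 = 42
Final: R4 = 42

42


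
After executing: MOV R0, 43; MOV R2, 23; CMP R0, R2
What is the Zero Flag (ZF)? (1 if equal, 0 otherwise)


Register state trace:
  MOV R0, 43  → R0 = 43
  MOV R2, 23  → R2 = 23
  CMP R0, R2  → computes 43 - 23 = 20
  Result is nonzero, so values are not equal
ZF = 0

0


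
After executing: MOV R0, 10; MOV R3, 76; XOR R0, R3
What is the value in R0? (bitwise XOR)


Register state trace:
  MOV R0, 10  → R0 = 10 (0b00001010)
  MOV R3, 76  → R3 = 76 (0b01001100)
  XOR R0, R3  → R0 = 10 XOR 76 = 70 (0b01000110)
Final: R0 = 70

70


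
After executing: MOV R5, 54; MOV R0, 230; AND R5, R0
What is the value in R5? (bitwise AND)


Register state trace:
  MOV R5, 54  → R5 = 54 (0b00110110)
  MOV R0, 230  → R0 = 230 (0b11100110)
  AND R5, R0  → R5 = 54 AND 230 = 38 (0b00100110)
Final: R5 = 38

38


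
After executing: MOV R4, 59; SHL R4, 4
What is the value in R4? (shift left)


Register state trace:
  MOV R4, 59  → R4 = 59
  SHL R4, 4  → R4 = 59 << 4 = 59 * 2^4 = 944
Final: R4 = 944

944


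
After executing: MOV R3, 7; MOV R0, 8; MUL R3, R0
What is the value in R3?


Register state trace:
  MOV R3, 7  → R3 = 7
  MOV R0, 8  → R0 = 8
  MUL R3, R0  → R3 = 7 * 8 = 56
Final: R3 = 56

56


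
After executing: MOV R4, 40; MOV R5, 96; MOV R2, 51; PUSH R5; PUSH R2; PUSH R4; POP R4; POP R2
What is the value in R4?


Stack trace (top is rightmost):
  MOV R4, 40  → R4 = 40
  MOV R5, 96  → R5 = 96
  MOV R2, 51  → R2 = 51
  PUSH R5  → stack: [96]
  PUSH R2  → stack: [96, 51]
  PUSH R4  → stack: [96, 51, 40]
  POP R4  → R4 = 40, stack: [96, 51]
  POP R2  → R2 = 51, stack: [96]
Final: R4 = 40

40


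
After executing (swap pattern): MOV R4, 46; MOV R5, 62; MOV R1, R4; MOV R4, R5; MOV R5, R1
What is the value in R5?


Register state trace (swap pattern):
  MOV R4, 46  → R4 = 46
  MOV R5, 62  → R5 = 62
  MOV R1, R4  → R1 = 46  (save R4)
  MOV R4, R5  → R4 = 62  (R4 gets R5's value)
  MOV R5, R1  → R5 = 46  (R5 gets saved value)
Final: R5 = 46

46


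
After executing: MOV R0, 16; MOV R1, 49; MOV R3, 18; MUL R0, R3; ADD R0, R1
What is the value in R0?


Register state trace:
  MOV R0, 16  → R0 = 16
  MOV R1, 49  → R1 = 49
  MOV R3, 18  → R3 = 18
  MUL R0, R3  → R0 = 16 * 18 = 288
  ADD R0, R1  → R0 = 288 + 49 = 337
Final: R0 = 337

337


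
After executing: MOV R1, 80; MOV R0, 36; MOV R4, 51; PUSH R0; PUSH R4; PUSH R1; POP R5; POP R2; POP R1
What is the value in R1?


Stack trace (top is rightmost):
  MOV R1, 80  → R1 = 80
  MOV R0, 36  → R0 = 36
  MOV R4, 51  → R4 = 51
  PUSH R0  → stack: [36]
  PUSH R4  → stack: [36, 51]
  PUSH R1  → stack: [36, 51, 80]
  POP R5  → R5 = 80, stack: [36, 51]
  POP R2  → R2 = 51, stack: [36]
  POP R1  → R1 = 36, stack: []
Final: R1 = 36

36


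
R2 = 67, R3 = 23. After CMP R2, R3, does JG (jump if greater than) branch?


Trace:
  R2 = 67, R3 = 23
  CMP R2, R3  → compares 67 vs 23
  JG checks: is 67 greater than 23?
  67 > 23, so condition is true
Branch taken: Yes

Yes


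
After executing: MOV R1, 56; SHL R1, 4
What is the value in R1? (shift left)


Register state trace:
  MOV R1, 56  → R1 = 56
  SHL R1, 4  → R1 = 56 << 4 = 56 * 2^4 = 896
Final: R1 = 896

896


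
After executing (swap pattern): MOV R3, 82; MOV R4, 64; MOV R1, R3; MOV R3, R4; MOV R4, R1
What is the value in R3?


Register state trace (swap pattern):
  MOV R3, 82  → R3 = 82
  MOV R4, 64  → R4 = 64
  MOV R1, R3  → R1 = 82  (save R3)
  MOV R3, R4  → R3 = 64  (R3 gets R4's value)
  MOV R4, R1  → R4 = 82  (R4 gets saved value)
Final: R3 = 64

64


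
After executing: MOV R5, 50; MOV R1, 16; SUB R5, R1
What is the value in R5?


Register state trace:
  MOV R5, 50  → R5 = 50
  MOV R1, 16  → R1 = 16
  SUB R5, R1  → R5 = 50 - 16 = 34
Final: R5 = 34

34


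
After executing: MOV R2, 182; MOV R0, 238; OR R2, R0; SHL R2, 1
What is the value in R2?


Register state trace:
  MOV R2, 182  → R2 = 182 (0b10110110)
  MOV R0, 238  → R0 = 238 (0b11101110)
  OR R2, R0  → R2 = 182 OR 238 = 254 (0b11111110)
  SHL R2, 1  → R2 = 254 << 1 = 508
Final: R2 = 508

508


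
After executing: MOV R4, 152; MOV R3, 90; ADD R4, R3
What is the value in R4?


Register state trace:
  MOV R4, 152  → R4 = 152
  MOV R3, 90  → R3 = 90
  ADD R4, R3  → R4 = 152 + 90 = 242
Final: R4 = 242

242


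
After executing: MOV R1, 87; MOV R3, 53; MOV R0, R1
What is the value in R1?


Register state trace:
  MOV R1, 87  → R1 = 87
  MOV R3, 53  → R3 = 53
  MOV R0, R1  → R0 = 87
Final: R1 = 87

87


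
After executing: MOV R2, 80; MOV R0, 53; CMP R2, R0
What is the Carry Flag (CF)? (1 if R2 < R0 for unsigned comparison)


Register state trace:
  MOV R2, 80  → R2 = 80
  MOV R0, 53  → R0 = 53
  CMP R2, R0  → unsigned 80 - 53: no borrow
  80 >= 53, so CF = 0
CF = 0

0


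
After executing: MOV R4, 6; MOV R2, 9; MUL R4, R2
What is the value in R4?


Register state trace:
  MOV R4, 6  → R4 = 6
  MOV R2, 9  → R2 = 9
  MUL R4, R2  → R4 = 6 * 9 = 54
Final: R4 = 54

54


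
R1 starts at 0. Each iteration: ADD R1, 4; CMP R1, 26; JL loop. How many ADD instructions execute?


Loop trace (R1 starts at 0, target 26, step 4):
  ADD #1: R1 = 0 + 4 = 4  → 4 < 26, loop
  ADD #2: R1 = 4 + 4 = 8  → 8 < 26, loop
  ADD #3: R1 = 8 + 4 = 12  → 12 < 26, loop
  ADD #4: R1 = 12 + 4 = 16  → 16 < 26, loop
  ADD #5: R1 = 16 + 4 = 20  → 20 < 26, loop
  ADD #6: R1 = 20 + 4 = 24  → 24 < 26, loop
  ADD #7: R1 = 24 + 4 = 28  → 28 >= 26, exit
Total ADD instructions: 7

7


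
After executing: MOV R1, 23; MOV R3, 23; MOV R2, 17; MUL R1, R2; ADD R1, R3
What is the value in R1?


Register state trace:
  MOV R1, 23  → R1 = 23
  MOV R3, 23  → R3 = 23
  MOV R2, 17  → R2 = 17
  MUL R1, R2  → R1 = 23 * 17 = 391
  ADD R1, R3  → R1 = 391 + 23 = 414
Final: R1 = 414

414


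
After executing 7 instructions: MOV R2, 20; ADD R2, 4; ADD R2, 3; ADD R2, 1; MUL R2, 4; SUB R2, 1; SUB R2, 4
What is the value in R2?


Register state trace:
  MOV R2, 20  → R2 = 20
  ADD R2, 4  → R2 = 20 + 4 = 24
  ADD R2, 3  → R2 = 24 + 3 = 27
  ADD R2, 1  → R2 = 27 + 1 = 28
  MUL R2, 4  → R2 = 28 * 4 = 112
  SUB R2, 1  → R2 = 112 - 1 = 111
  SUB R2, 4  → R2 = 111 - 4 = 107
Final: R2 = 107

107


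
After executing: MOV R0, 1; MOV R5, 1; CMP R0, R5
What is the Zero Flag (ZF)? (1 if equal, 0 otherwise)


Register state trace:
  MOV R0, 1  → R0 = 1
  MOV R5, 1  → R5 = 1
  CMP R0, R5  → computes 1 - 1 = 0
  Result is zero, so values are equal
ZF = 1

1


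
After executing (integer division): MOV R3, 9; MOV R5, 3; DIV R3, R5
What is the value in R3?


Register state trace:
  MOV R3, 9  → R3 = 9
  MOV R5, 3  → R5 = 3
  DIV R3, R5  → R3 = 9 // 3 = 3
Final: R3 = 3

3


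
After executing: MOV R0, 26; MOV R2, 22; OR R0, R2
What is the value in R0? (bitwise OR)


Register state trace:
  MOV R0, 26  → R0 = 26 (0b00011010)
  MOV R2, 22  → R2 = 22 (0b00010110)
  OR R0, R2   → R0 = 26 OR 22 = 30 (0b00011110)
Final: R0 = 30

30


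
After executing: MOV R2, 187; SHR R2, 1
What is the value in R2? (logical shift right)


Register state trace:
  MOV R2, 187  → R2 = 187
  SHR R2, 1  → R2 = 187 >> 1 = 187 // 2^1 = 93
Final: R2 = 93

93
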